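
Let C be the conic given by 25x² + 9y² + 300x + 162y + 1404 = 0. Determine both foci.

(-6, -13) and (-6, -5)

Rearranging, 25(x² + 12x) + 9(y² + 18y) = -1404.
Completing the square gives 25(x + 6)² + 9(y + 9)² = -1404 + 900 + 729 = 225.
Divide through by 225 to get (x + 6)²/9 + (y + 9)²/25 = 1.
Ellipse, center (-6, -9), major axis vertical; a² = 25, b² = 9.
c² = a² - b² = 25 - 9 = 16, so c = 4.
Foci lie on the vertical axis through the center: (h, k ± c).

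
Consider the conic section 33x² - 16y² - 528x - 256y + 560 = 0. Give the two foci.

Rearranging, 33(x² - 16x) -16(y² + 16y) = -560.
Completing the square gives 33(x - 8)² -16(y + 8)² = -560 + 2112 - 1024 = 528.
Divide by 528: (x - 8)²/16 - (y + 8)²/33 = 1
Hyperbola, center (8, -8), transverse axis horizontal; a² = 16, b² = 33.
c² = a² + b² = 16 + 33 = 49, so c = 7.
Foci lie on the horizontal axis through the center: (h ± c, k).

(1, -8) and (15, -8)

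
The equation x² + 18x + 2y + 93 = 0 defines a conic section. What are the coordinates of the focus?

(-9, -13/2)

Only x is squared. Complete the square in x: (x + 9)² = -2(y + 6).
Vertex (-9, -6); 4p = -2 so p = -1/2. Opens down.
Focus is p units from the vertex along the axis: (h, k + p).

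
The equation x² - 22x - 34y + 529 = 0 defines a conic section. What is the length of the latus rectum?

Only x is squared. Complete the square in x: (x - 11)² = 34(y - 12).
Vertex (11, 12); 4p = 34 so p = 17/2. Opens up.
Latus rectum length = |4p| = 34.

34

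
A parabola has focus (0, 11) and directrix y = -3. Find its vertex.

The vertex is the midpoint between the focus and the directrix along the axis of symmetry.
Axis is vertical (directrix is horizontal). Vertex y-coordinate = (11 + (-3))/2 = 4; x-coordinate = 0.

(0, 4)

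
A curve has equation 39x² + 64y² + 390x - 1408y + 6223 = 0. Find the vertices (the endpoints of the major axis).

Collect terms: 39(x² + 10x) + 64(y² - 22y) = -6223
Complete the square: 39(x + 5)² + 64(y - 11)² = -6223 + 975 + 7744 = 2496
Divide by 2496: (x + 5)²/64 + (y - 11)²/39 = 1
Ellipse, center (-5, 11), major axis horizontal; a² = 64, b² = 39.
a = 8. Vertices at (h ± a, k).

(-13, 11) and (3, 11)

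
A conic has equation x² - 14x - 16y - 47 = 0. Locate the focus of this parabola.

Only x is squared. Complete the square in x: (x - 7)² = 16(y + 6).
Vertex (7, -6); 4p = 16 so p = 4. Opens up.
Focus is p units from the vertex along the axis: (h, k + p).

(7, -2)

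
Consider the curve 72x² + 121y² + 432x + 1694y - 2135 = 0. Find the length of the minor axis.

72(x² + 6x) + 121(y² + 14y) = 2135
Complete the square in x and y: 72(x + 3)² + 121(y + 7)² = 2135 + 648 + 5929 = 8712
Divide by 8712: (x + 3)²/121 + (y + 7)²/72 = 1
Ellipse, center (-3, -7), major axis horizontal; a² = 121, b² = 72.
b² = 72 so b = 6√2; the minor axis has length 2b = 12√2.

12√2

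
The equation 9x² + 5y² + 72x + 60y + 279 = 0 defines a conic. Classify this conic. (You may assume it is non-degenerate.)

No xy term. Coefficients of x² and y² are A = 9, C = 5.
A and C have the same sign but A ≠ C ⇒ ellipse.

ellipse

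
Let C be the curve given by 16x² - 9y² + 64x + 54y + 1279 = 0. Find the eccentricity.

e = 5/4

Group: 16(x² + 4x) -9(y² - 6y) = -1279
16(x + 2)² -9(y - 3)² = -1279 + 64 - 81 = -1296
Dividing both sides by -1296: (y - 3)²/144 - (x + 2)²/81 = 1
Hyperbola, center (-2, 3), transverse axis vertical; a² = 144, b² = 81.
c² = a² + b² = 225, so c = 15.
e = c/a = 15/12 = 5/4.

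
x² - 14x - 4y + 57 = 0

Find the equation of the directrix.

Only x is squared. Complete the square in x: (x - 7)² = 4(y - 2).
Vertex (7, 2); 4p = 4 so p = 1. Opens up.
Directrix is the horizontal line y = k − p = 2 − (1) = 1.

y = 1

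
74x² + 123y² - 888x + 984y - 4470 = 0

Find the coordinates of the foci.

74(x² - 12x) + 123(y² + 8y) = 4470
74(x - 6)² + 123(y + 4)² = 4470 + 2664 + 1968 = 9102
Dividing both sides by 9102: (x - 6)²/123 + (y + 4)²/74 = 1
Ellipse, center (6, -4), major axis horizontal; a² = 123, b² = 74.
c² = a² - b² = 123 - 74 = 49, so c = 7.
Foci lie on the horizontal axis through the center: (h ± c, k).

(-1, -4) and (13, -4)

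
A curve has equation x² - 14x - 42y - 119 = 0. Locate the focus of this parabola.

(7, 13/2)

Only x is squared. Complete the square in x: (x - 7)² = 42(y + 4).
Vertex (7, -4); 4p = 42 so p = 21/2. Opens up.
Focus is p units from the vertex along the axis: (h, k + p).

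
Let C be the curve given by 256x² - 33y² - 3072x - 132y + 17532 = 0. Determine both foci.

Collect terms: 256(x² - 12x) -33(y² + 4y) = -17532
256(x - 6)² -33(y + 2)² = -17532 + 9216 - 132 = -8448
Divide by -8448: (y + 2)²/256 - (x - 6)²/33 = 1
Hyperbola, center (6, -2), transverse axis vertical; a² = 256, b² = 33.
c² = a² + b² = 256 + 33 = 289, so c = 17.
Foci lie on the vertical axis through the center: (h, k ± c).

(6, -19) and (6, 15)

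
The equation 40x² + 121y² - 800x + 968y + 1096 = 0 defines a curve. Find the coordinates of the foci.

(1, -4) and (19, -4)

Group: 40(x² - 20x) + 121(y² + 8y) = -1096
40(x - 10)² + 121(y + 4)² = -1096 + 4000 + 1936 = 4840
Dividing both sides by 4840: (x - 10)²/121 + (y + 4)²/40 = 1
Ellipse, center (10, -4), major axis horizontal; a² = 121, b² = 40.
c² = a² - b² = 121 - 40 = 81, so c = 9.
Foci lie on the horizontal axis through the center: (h ± c, k).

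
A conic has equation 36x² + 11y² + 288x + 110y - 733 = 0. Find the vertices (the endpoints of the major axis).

Group: 36(x² + 8x) + 11(y² + 10y) = 733
Complete the square in x and y: 36(x + 4)² + 11(y + 5)² = 733 + 576 + 275 = 1584
Divide through by 1584 to get (x + 4)²/44 + (y + 5)²/144 = 1.
Ellipse, center (-4, -5), major axis vertical; a² = 144, b² = 44.
a = 12. Vertices at (h, k ± a).

(-4, -17) and (-4, 7)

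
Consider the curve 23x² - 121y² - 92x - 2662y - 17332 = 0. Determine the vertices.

(-9, -11) and (13, -11)

Group: 23(x² - 4x) -121(y² + 22y) = 17332
Completing the square gives 23(x - 2)² -121(y + 11)² = 17332 + 92 - 14641 = 2783.
Divide through by 2783 to get (x - 2)²/121 - (y + 11)²/23 = 1.
Hyperbola, center (2, -11), transverse axis horizontal; a² = 121, b² = 23.
a = 11. Vertices at (h ± a, k).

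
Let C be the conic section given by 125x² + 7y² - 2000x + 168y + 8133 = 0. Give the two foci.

(8, -12 - √118) and (8, -12 + √118)

Collect terms: 125(x² - 16x) + 7(y² + 24y) = -8133
Completing the square gives 125(x - 8)² + 7(y + 12)² = -8133 + 8000 + 1008 = 875.
Dividing both sides by 875: (x - 8)²/7 + (y + 12)²/125 = 1
Ellipse, center (8, -12), major axis vertical; a² = 125, b² = 7.
c² = a² - b² = 125 - 7 = 118, so c = √118.
Foci lie on the vertical axis through the center: (h, k ± c).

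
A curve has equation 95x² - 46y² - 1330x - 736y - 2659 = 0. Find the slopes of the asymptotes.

Rearranging, 95(x² - 14x) -46(y² + 16y) = 2659.
Complete the square in x and y: 95(x - 7)² -46(y + 8)² = 2659 + 4655 - 2944 = 4370
Divide by 4370: (x - 7)²/46 - (y + 8)²/95 = 1
Hyperbola, center (7, -8), transverse axis horizontal; a² = 46, b² = 95.
For a horizontal hyperbola the asymptotes have slope ±b/a.
Here that is ±√95/√46 = ±√4370/46.

√4370/46 and -√4370/46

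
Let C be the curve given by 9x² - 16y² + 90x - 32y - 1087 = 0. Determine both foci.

(-20, -1) and (10, -1)

Group: 9(x² + 10x) -16(y² + 2y) = 1087
9(x + 5)² -16(y + 1)² = 1087 + 225 - 16 = 1296
Dividing both sides by 1296: (x + 5)²/144 - (y + 1)²/81 = 1
Hyperbola, center (-5, -1), transverse axis horizontal; a² = 144, b² = 81.
c² = a² + b² = 144 + 81 = 225, so c = 15.
Foci lie on the horizontal axis through the center: (h ± c, k).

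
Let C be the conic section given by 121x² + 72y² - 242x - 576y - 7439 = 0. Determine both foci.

(1, -3) and (1, 11)

Collect terms: 121(x² - 2x) + 72(y² - 8y) = 7439
Complete the square in x and y: 121(x - 1)² + 72(y - 4)² = 7439 + 121 + 1152 = 8712
Dividing both sides by 8712: (x - 1)²/72 + (y - 4)²/121 = 1
Ellipse, center (1, 4), major axis vertical; a² = 121, b² = 72.
c² = a² - b² = 121 - 72 = 49, so c = 7.
Foci lie on the vertical axis through the center: (h, k ± c).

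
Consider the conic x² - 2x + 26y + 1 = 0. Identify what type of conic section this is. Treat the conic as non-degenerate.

No xy term. Coefficients of x² and y² are A = 1, C = 0.
Exactly one squared variable ⇒ parabola.

parabola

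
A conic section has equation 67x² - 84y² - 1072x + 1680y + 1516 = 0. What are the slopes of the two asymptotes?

√1407/42 and -√1407/42

Group: 67(x² - 16x) -84(y² - 20y) = -1516
Complete the square in x and y: 67(x - 8)² -84(y - 10)² = -1516 + 4288 - 8400 = -5628
Divide by -5628: (y - 10)²/67 - (x - 8)²/84 = 1
Hyperbola, center (8, 10), transverse axis vertical; a² = 67, b² = 84.
For a vertical hyperbola the asymptotes have slope ±a/b.
Here that is ±√67/2√21 = ±√1407/42.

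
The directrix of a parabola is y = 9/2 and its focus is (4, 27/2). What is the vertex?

(4, 9)

The vertex is the midpoint between the focus and the directrix along the axis of symmetry.
Axis is vertical (directrix is horizontal). Vertex y-coordinate = (27/2 + 9/2)/2 = 9; x-coordinate = 4.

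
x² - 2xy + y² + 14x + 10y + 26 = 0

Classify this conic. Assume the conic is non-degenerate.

parabola

A = 1, B = -2, C = 1.
Discriminant B² − 4AC = (-2)² − 4·1·1 = 0.
B² − 4AC = 0 ⇒ parabola.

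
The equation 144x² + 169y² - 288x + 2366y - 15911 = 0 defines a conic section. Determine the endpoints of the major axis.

(-12, -7) and (14, -7)

Collect terms: 144(x² - 2x) + 169(y² + 14y) = 15911
Complete the square in x and y: 144(x - 1)² + 169(y + 7)² = 15911 + 144 + 8281 = 24336
Divide through by 24336 to get (x - 1)²/169 + (y + 7)²/144 = 1.
Ellipse, center (1, -7), major axis horizontal; a² = 169, b² = 144.
a = 13. Vertices at (h ± a, k).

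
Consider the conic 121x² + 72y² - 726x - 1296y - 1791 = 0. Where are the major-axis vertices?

Collect terms: 121(x² - 6x) + 72(y² - 18y) = 1791
Complete the square: 121(x - 3)² + 72(y - 9)² = 1791 + 1089 + 5832 = 8712
Divide through by 8712 to get (x - 3)²/72 + (y - 9)²/121 = 1.
Ellipse, center (3, 9), major axis vertical; a² = 121, b² = 72.
a = 11. Vertices at (h, k ± a).

(3, -2) and (3, 20)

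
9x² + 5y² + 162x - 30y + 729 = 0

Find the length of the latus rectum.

10/3

Collect terms: 9(x² + 18x) + 5(y² - 6y) = -729
9(x + 9)² + 5(y - 3)² = -729 + 729 + 45 = 45
Divide by 45: (x + 9)²/5 + (y - 3)²/9 = 1
Ellipse, center (-9, 3), major axis vertical; a² = 9, b² = 5.
Latus rectum length = 2b²/a = 2·5/3 = 10/3.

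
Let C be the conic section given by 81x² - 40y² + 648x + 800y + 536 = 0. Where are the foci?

(-4, -1) and (-4, 21)

Group the x- and y-terms: 81(x² + 8x) -40(y² - 20y) = -536
Complete the square in x and y: 81(x + 4)² -40(y - 10)² = -536 + 1296 - 4000 = -3240
Divide by -3240: (y - 10)²/81 - (x + 4)²/40 = 1
Hyperbola, center (-4, 10), transverse axis vertical; a² = 81, b² = 40.
c² = a² + b² = 81 + 40 = 121, so c = 11.
Foci lie on the vertical axis through the center: (h, k ± c).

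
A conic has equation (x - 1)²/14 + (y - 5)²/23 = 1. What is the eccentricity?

Center (1, 5). The larger denominator 23 sits under the y-term, so the major axis is vertical; a² = 23, b² = 14.
c² = a² - b² = 9, so c = 3.
e = c/a = 3/√23 = 3√23/23.

e = 3√23/23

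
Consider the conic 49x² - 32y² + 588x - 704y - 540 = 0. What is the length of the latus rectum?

64/7

Rearranging, 49(x² + 12x) -32(y² + 22y) = 540.
Complete the square in x and y: 49(x + 6)² -32(y + 11)² = 540 + 1764 - 3872 = -1568
Divide by -1568: (y + 11)²/49 - (x + 6)²/32 = 1
Hyperbola, center (-6, -11), transverse axis vertical; a² = 49, b² = 32.
Latus rectum length = 2b²/a = 2·32/7 = 64/7.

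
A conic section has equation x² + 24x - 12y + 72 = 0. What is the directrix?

Only x is squared. Complete the square in x: (x + 12)² = 12(y + 6).
Vertex (-12, -6); 4p = 12 so p = 3. Opens up.
Directrix is the horizontal line y = k − p = -6 − (3) = -9.

y = -9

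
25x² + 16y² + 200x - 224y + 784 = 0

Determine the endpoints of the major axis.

Group: 25(x² + 8x) + 16(y² - 14y) = -784
Completing the square gives 25(x + 4)² + 16(y - 7)² = -784 + 400 + 784 = 400.
Divide through by 400 to get (x + 4)²/16 + (y - 7)²/25 = 1.
Ellipse, center (-4, 7), major axis vertical; a² = 25, b² = 16.
a = 5. Vertices at (h, k ± a).

(-4, 2) and (-4, 12)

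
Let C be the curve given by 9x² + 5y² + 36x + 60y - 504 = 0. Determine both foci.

Collect terms: 9(x² + 4x) + 5(y² + 12y) = 504
Completing the square gives 9(x + 2)² + 5(y + 6)² = 504 + 36 + 180 = 720.
Divide through by 720 to get (x + 2)²/80 + (y + 6)²/144 = 1.
Ellipse, center (-2, -6), major axis vertical; a² = 144, b² = 80.
c² = a² - b² = 144 - 80 = 64, so c = 8.
Foci lie on the vertical axis through the center: (h, k ± c).

(-2, -14) and (-2, 2)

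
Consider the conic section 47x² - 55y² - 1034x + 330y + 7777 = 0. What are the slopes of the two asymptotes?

Rearranging, 47(x² - 22x) -55(y² - 6y) = -7777.
Complete the square: 47(x - 11)² -55(y - 3)² = -7777 + 5687 - 495 = -2585
Dividing both sides by -2585: (y - 3)²/47 - (x - 11)²/55 = 1
Hyperbola, center (11, 3), transverse axis vertical; a² = 47, b² = 55.
For a vertical hyperbola the asymptotes have slope ±a/b.
Here that is ±√47/√55 = ±√2585/55.

√2585/55 and -√2585/55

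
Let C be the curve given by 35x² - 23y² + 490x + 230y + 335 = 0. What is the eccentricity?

Collect terms: 35(x² + 14x) -23(y² - 10y) = -335
Complete the square: 35(x + 7)² -23(y - 5)² = -335 + 1715 - 575 = 805
Divide through by 805 to get (x + 7)²/23 - (y - 5)²/35 = 1.
Hyperbola, center (-7, 5), transverse axis horizontal; a² = 23, b² = 35.
c² = a² + b² = 58, so c = √58.
e = c/a = √58/√23 = √1334/23.

e = √1334/23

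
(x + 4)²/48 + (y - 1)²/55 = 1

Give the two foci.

Center (-4, 1). The larger denominator 55 sits under the y-term, so the major axis is vertical; a² = 55, b² = 48.
c² = a² - b² = 55 - 48 = 7, so c = √7.
Foci lie on the vertical axis through the center: (h, k ± c).

(-4, 1 - √7) and (-4, 1 + √7)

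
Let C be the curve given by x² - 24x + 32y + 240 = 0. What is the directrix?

Only x is squared. Complete the square in x: (x - 12)² = -32(y + 3).
Vertex (12, -3); 4p = -32 so p = -8. Opens down.
Directrix is the horizontal line y = k − p = -3 − (-8) = 5.

y = 5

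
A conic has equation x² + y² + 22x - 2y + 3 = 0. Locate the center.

(-11, 1)

(x² + 22x) + (y² - 2y) = -3
(x + 11)² + (y - 1)² = -3 + 121 + 1 = 119
So (x + 11)² + (y - 1)² = 119.
Circle centered at (-11, 1) with r² = 119.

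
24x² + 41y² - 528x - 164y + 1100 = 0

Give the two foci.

Collect terms: 24(x² - 22x) + 41(y² - 4y) = -1100
Complete the square: 24(x - 11)² + 41(y - 2)² = -1100 + 2904 + 164 = 1968
Dividing both sides by 1968: (x - 11)²/82 + (y - 2)²/48 = 1
Ellipse, center (11, 2), major axis horizontal; a² = 82, b² = 48.
c² = a² - b² = 82 - 48 = 34, so c = √34.
Foci lie on the horizontal axis through the center: (h ± c, k).

(11 - √34, 2) and (11 + √34, 2)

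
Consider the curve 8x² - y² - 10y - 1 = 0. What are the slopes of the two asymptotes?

2√2 and -2√2

Group: 8x² -(y² + 10y) = 1
Completing the square gives 8x² -(y + 5)² = 1 + 0 - 25 = -24.
Divide through by -24 to get (y + 5)²/24 - x²/3 = 1.
Hyperbola, center (0, -5), transverse axis vertical; a² = 24, b² = 3.
For a vertical hyperbola the asymptotes have slope ±a/b.
Here that is ±2√6/√3 = ±2√2.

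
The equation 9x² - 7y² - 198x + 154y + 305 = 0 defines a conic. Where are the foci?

Collect terms: 9(x² - 22x) -7(y² - 22y) = -305
Completing the square gives 9(x - 11)² -7(y - 11)² = -305 + 1089 - 847 = -63.
Dividing both sides by -63: (y - 11)²/9 - (x - 11)²/7 = 1
Hyperbola, center (11, 11), transverse axis vertical; a² = 9, b² = 7.
c² = a² + b² = 9 + 7 = 16, so c = 4.
Foci lie on the vertical axis through the center: (h, k ± c).

(11, 7) and (11, 15)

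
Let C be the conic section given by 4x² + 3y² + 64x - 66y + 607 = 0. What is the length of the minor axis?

Collect terms: 4(x² + 16x) + 3(y² - 22y) = -607
4(x + 8)² + 3(y - 11)² = -607 + 256 + 363 = 12
Divide by 12: (x + 8)²/3 + (y - 11)²/4 = 1
Ellipse, center (-8, 11), major axis vertical; a² = 4, b² = 3.
b² = 3 so b = √3; the minor axis has length 2b = 2√3.

2√3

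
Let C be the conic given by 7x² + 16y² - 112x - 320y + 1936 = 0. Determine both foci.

(5, 10) and (11, 10)

Group: 7(x² - 16x) + 16(y² - 20y) = -1936
Complete the square: 7(x - 8)² + 16(y - 10)² = -1936 + 448 + 1600 = 112
Dividing both sides by 112: (x - 8)²/16 + (y - 10)²/7 = 1
Ellipse, center (8, 10), major axis horizontal; a² = 16, b² = 7.
c² = a² - b² = 16 - 7 = 9, so c = 3.
Foci lie on the horizontal axis through the center: (h ± c, k).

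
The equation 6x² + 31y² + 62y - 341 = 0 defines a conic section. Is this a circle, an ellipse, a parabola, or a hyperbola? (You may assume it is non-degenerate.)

ellipse

No xy term. Coefficients of x² and y² are A = 6, C = 31.
A and C have the same sign but A ≠ C ⇒ ellipse.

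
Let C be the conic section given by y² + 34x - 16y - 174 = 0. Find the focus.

Only y is squared. Complete the square in y: (y - 8)² = -34(x - 7).
Vertex (7, 8); 4p = -34 so p = -17/2. Opens left.
Focus is p units from the vertex along the axis: (h + p, k).

(-3/2, 8)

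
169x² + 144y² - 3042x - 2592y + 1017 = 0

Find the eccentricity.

Rearranging, 169(x² - 18x) + 144(y² - 18y) = -1017.
Completing the square gives 169(x - 9)² + 144(y - 9)² = -1017 + 13689 + 11664 = 24336.
Divide through by 24336 to get (x - 9)²/144 + (y - 9)²/169 = 1.
Ellipse, center (9, 9), major axis vertical; a² = 169, b² = 144.
c² = a² - b² = 25, so c = 5.
e = c/a = 5/13.

e = 5/13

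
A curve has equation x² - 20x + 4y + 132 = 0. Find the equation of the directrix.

y = -7

Only x is squared. Complete the square in x: (x - 10)² = -4(y + 8).
Vertex (10, -8); 4p = -4 so p = -1. Opens down.
Directrix is the horizontal line y = k − p = -8 − (-1) = -7.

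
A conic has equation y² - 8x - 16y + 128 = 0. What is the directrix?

Only y is squared. Complete the square in y: (y - 8)² = 8(x - 8).
Vertex (8, 8); 4p = 8 so p = 2. Opens right.
Directrix is the vertical line x = h − p = 8 − (2) = 6.

x = 6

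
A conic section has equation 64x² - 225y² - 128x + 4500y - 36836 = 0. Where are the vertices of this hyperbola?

(-14, 10) and (16, 10)

Group: 64(x² - 2x) -225(y² - 20y) = 36836
Completing the square gives 64(x - 1)² -225(y - 10)² = 36836 + 64 - 22500 = 14400.
Divide through by 14400 to get (x - 1)²/225 - (y - 10)²/64 = 1.
Hyperbola, center (1, 10), transverse axis horizontal; a² = 225, b² = 64.
a = 15. Vertices at (h ± a, k).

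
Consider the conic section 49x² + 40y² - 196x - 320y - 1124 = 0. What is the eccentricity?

Rearranging, 49(x² - 4x) + 40(y² - 8y) = 1124.
Complete the square: 49(x - 2)² + 40(y - 4)² = 1124 + 196 + 640 = 1960
Divide by 1960: (x - 2)²/40 + (y - 4)²/49 = 1
Ellipse, center (2, 4), major axis vertical; a² = 49, b² = 40.
c² = a² - b² = 9, so c = 3.
e = c/a = 3/7.

e = 3/7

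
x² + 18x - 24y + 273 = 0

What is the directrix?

Only x is squared. Complete the square in x: (x + 9)² = 24(y - 8).
Vertex (-9, 8); 4p = 24 so p = 6. Opens up.
Directrix is the horizontal line y = k − p = 8 − (6) = 2.

y = 2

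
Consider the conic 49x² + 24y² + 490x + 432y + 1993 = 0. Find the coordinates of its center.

(-5, -9)

Collect terms: 49(x² + 10x) + 24(y² + 18y) = -1993
Complete the square: 49(x + 5)² + 24(y + 9)² = -1993 + 1225 + 1944 = 1176
Divide by 1176: (x + 5)²/24 + (y + 9)²/49 = 1
Ellipse with center (-5, -9).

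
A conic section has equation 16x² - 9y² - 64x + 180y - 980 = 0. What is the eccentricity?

Collect terms: 16(x² - 4x) -9(y² - 20y) = 980
16(x - 2)² -9(y - 10)² = 980 + 64 - 900 = 144
Divide through by 144 to get (x - 2)²/9 - (y - 10)²/16 = 1.
Hyperbola, center (2, 10), transverse axis horizontal; a² = 9, b² = 16.
c² = a² + b² = 25, so c = 5.
e = c/a = 5/3.

e = 5/3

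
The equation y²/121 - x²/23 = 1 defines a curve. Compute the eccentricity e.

e = 12/11

Center (0, 0). The positive term is the y-term, so the transverse axis is vertical; a² = 121, b² = 23.
c² = a² + b² = 144, so c = 12.
e = c/a = 12/11.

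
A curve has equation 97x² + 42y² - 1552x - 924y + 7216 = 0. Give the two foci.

(8, 11 - √55) and (8, 11 + √55)

Group the x- and y-terms: 97(x² - 16x) + 42(y² - 22y) = -7216
Complete the square: 97(x - 8)² + 42(y - 11)² = -7216 + 6208 + 5082 = 4074
Dividing both sides by 4074: (x - 8)²/42 + (y - 11)²/97 = 1
Ellipse, center (8, 11), major axis vertical; a² = 97, b² = 42.
c² = a² - b² = 97 - 42 = 55, so c = √55.
Foci lie on the vertical axis through the center: (h, k ± c).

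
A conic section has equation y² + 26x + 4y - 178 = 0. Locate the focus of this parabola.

(1/2, -2)

Only y is squared. Complete the square in y: (y + 2)² = -26(x - 7).
Vertex (7, -2); 4p = -26 so p = -13/2. Opens left.
Focus is p units from the vertex along the axis: (h + p, k).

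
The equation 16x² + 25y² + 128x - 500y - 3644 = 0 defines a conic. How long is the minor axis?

16(x² + 8x) + 25(y² - 20y) = 3644
16(x + 4)² + 25(y - 10)² = 3644 + 256 + 2500 = 6400
Dividing both sides by 6400: (x + 4)²/400 + (y - 10)²/256 = 1
Ellipse, center (-4, 10), major axis horizontal; a² = 400, b² = 256.
b² = 256 so b = 16; the minor axis has length 2b = 32.

32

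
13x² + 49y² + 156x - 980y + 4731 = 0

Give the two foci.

Collect terms: 13(x² + 12x) + 49(y² - 20y) = -4731
Complete the square in x and y: 13(x + 6)² + 49(y - 10)² = -4731 + 468 + 4900 = 637
Divide by 637: (x + 6)²/49 + (y - 10)²/13 = 1
Ellipse, center (-6, 10), major axis horizontal; a² = 49, b² = 13.
c² = a² - b² = 49 - 13 = 36, so c = 6.
Foci lie on the horizontal axis through the center: (h ± c, k).

(-12, 10) and (0, 10)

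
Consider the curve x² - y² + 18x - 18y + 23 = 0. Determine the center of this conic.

Group: (x² + 18x) -(y² + 18y) = -23
Completing the square gives (x + 9)² -(y + 9)² = -23 + 81 - 81 = -23.
Divide by -23: (y + 9)²/23 - (x + 9)²/23 = 1
Hyperbola with center (-9, -9).

(-9, -9)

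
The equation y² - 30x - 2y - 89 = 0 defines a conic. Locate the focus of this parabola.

(9/2, 1)

Only y is squared. Complete the square in y: (y - 1)² = 30(x + 3).
Vertex (-3, 1); 4p = 30 so p = 15/2. Opens right.
Focus is p units from the vertex along the axis: (h + p, k).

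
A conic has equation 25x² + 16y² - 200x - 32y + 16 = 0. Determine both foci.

(4, -2) and (4, 4)

25(x² - 8x) + 16(y² - 2y) = -16
25(x - 4)² + 16(y - 1)² = -16 + 400 + 16 = 400
Divide by 400: (x - 4)²/16 + (y - 1)²/25 = 1
Ellipse, center (4, 1), major axis vertical; a² = 25, b² = 16.
c² = a² - b² = 25 - 16 = 9, so c = 3.
Foci lie on the vertical axis through the center: (h, k ± c).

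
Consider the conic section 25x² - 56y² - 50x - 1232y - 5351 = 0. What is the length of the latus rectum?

112/5

Collect terms: 25(x² - 2x) -56(y² + 22y) = 5351
Complete the square in x and y: 25(x - 1)² -56(y + 11)² = 5351 + 25 - 6776 = -1400
Divide by -1400: (y + 11)²/25 - (x - 1)²/56 = 1
Hyperbola, center (1, -11), transverse axis vertical; a² = 25, b² = 56.
Latus rectum length = 2b²/a = 2·56/5 = 112/5.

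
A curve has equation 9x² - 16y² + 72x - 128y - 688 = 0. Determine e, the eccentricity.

e = 5/4

Group: 9(x² + 8x) -16(y² + 8y) = 688
Completing the square gives 9(x + 4)² -16(y + 4)² = 688 + 144 - 256 = 576.
Divide through by 576 to get (x + 4)²/64 - (y + 4)²/36 = 1.
Hyperbola, center (-4, -4), transverse axis horizontal; a² = 64, b² = 36.
c² = a² + b² = 100, so c = 10.
e = c/a = 10/8 = 5/4.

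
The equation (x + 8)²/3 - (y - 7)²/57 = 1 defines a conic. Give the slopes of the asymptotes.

√19 and -√19

Center (-8, 7). The positive term is the x-term, so the transverse axis is horizontal; a² = 3, b² = 57.
For a horizontal hyperbola the asymptotes have slope ±b/a.
Here that is ±√57/√3 = ±√19.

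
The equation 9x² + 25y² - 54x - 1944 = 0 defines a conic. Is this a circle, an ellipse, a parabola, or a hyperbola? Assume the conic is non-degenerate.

ellipse

No xy term. Coefficients of x² and y² are A = 9, C = 25.
A and C have the same sign but A ≠ C ⇒ ellipse.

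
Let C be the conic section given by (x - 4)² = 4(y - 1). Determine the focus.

(4, 2)

Vertex (4, 1); 4p = 4 so p = 1. Opens up.
Focus is p units from the vertex along the axis: (h, k + p).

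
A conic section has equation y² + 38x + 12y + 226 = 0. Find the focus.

Only y is squared. Complete the square in y: (y + 6)² = -38(x + 5).
Vertex (-5, -6); 4p = -38 so p = -19/2. Opens left.
Focus is p units from the vertex along the axis: (h + p, k).

(-29/2, -6)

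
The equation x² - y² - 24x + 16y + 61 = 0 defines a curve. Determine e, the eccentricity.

e = √2

(x² - 24x) -(y² - 16y) = -61
(x - 12)² -(y - 8)² = -61 + 144 - 64 = 19
Dividing both sides by 19: (x - 12)²/19 - (y - 8)²/19 = 1
Hyperbola, center (12, 8), transverse axis horizontal; a² = 19, b² = 19.
c² = a² + b² = 38, so c = √38.
e = c/a = √38/√19 = √2.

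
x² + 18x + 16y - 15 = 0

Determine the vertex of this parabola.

Only x is squared. Complete the square in x: (x + 9)² = -16(y - 6).
Vertex (-9, 6); 4p = -16 so p = -4. Opens down.

(-9, 6)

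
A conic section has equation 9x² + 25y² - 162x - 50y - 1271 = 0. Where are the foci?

(-3, 1) and (21, 1)

9(x² - 18x) + 25(y² - 2y) = 1271
9(x - 9)² + 25(y - 1)² = 1271 + 729 + 25 = 2025
Divide through by 2025 to get (x - 9)²/225 + (y - 1)²/81 = 1.
Ellipse, center (9, 1), major axis horizontal; a² = 225, b² = 81.
c² = a² - b² = 225 - 81 = 144, so c = 12.
Foci lie on the horizontal axis through the center: (h ± c, k).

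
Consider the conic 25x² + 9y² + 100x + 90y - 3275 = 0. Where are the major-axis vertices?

Group: 25(x² + 4x) + 9(y² + 10y) = 3275
25(x + 2)² + 9(y + 5)² = 3275 + 100 + 225 = 3600
Dividing both sides by 3600: (x + 2)²/144 + (y + 5)²/400 = 1
Ellipse, center (-2, -5), major axis vertical; a² = 400, b² = 144.
a = 20. Vertices at (h, k ± a).

(-2, -25) and (-2, 15)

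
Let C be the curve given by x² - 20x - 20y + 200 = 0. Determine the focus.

(10, 10)

Only x is squared. Complete the square in x: (x - 10)² = 20(y - 5).
Vertex (10, 5); 4p = 20 so p = 5. Opens up.
Focus is p units from the vertex along the axis: (h, k + p).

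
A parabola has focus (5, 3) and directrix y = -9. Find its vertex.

The vertex is the midpoint between the focus and the directrix along the axis of symmetry.
Axis is vertical (directrix is horizontal). Vertex y-coordinate = (3 + (-9))/2 = -3; x-coordinate = 5.

(5, -3)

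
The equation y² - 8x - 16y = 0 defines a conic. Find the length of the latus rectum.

Only y is squared. Complete the square in y: (y - 8)² = 8(x + 8).
Vertex (-8, 8); 4p = 8 so p = 2. Opens right.
Latus rectum length = |4p| = 8.

8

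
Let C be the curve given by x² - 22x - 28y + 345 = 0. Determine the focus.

(11, 15)

Only x is squared. Complete the square in x: (x - 11)² = 28(y - 8).
Vertex (11, 8); 4p = 28 so p = 7. Opens up.
Focus is p units from the vertex along the axis: (h, k + p).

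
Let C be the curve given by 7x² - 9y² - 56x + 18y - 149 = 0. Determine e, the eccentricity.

Rearranging, 7(x² - 8x) -9(y² - 2y) = 149.
Completing the square gives 7(x - 4)² -9(y - 1)² = 149 + 112 - 9 = 252.
Dividing both sides by 252: (x - 4)²/36 - (y - 1)²/28 = 1
Hyperbola, center (4, 1), transverse axis horizontal; a² = 36, b² = 28.
c² = a² + b² = 64, so c = 8.
e = c/a = 8/6 = 4/3.

e = 4/3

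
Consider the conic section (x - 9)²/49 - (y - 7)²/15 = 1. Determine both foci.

Center (9, 7). The positive term is the x-term, so the transverse axis is horizontal; a² = 49, b² = 15.
c² = a² + b² = 49 + 15 = 64, so c = 8.
Foci lie on the horizontal axis through the center: (h ± c, k).

(1, 7) and (17, 7)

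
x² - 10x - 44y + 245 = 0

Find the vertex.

Only x is squared. Complete the square in x: (x - 5)² = 44(y - 5).
Vertex (5, 5); 4p = 44 so p = 11. Opens up.

(5, 5)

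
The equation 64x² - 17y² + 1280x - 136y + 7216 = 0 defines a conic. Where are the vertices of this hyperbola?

(-10, -12) and (-10, 4)

Group: 64(x² + 20x) -17(y² + 8y) = -7216
Completing the square gives 64(x + 10)² -17(y + 4)² = -7216 + 6400 - 272 = -1088.
Dividing both sides by -1088: (y + 4)²/64 - (x + 10)²/17 = 1
Hyperbola, center (-10, -4), transverse axis vertical; a² = 64, b² = 17.
a = 8. Vertices at (h, k ± a).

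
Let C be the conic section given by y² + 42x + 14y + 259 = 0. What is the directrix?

x = 11/2

Only y is squared. Complete the square in y: (y + 7)² = -42(x + 5).
Vertex (-5, -7); 4p = -42 so p = -21/2. Opens left.
Directrix is the vertical line x = h − p = -5 − (-21/2) = 11/2.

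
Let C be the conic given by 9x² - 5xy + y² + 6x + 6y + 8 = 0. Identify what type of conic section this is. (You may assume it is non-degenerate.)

ellipse

A = 9, B = -5, C = 1.
Discriminant B² − 4AC = (-5)² − 4·9·1 = -11.
B² − 4AC < 0 ⇒ ellipse.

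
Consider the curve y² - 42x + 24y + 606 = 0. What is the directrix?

Only y is squared. Complete the square in y: (y + 12)² = 42(x - 11).
Vertex (11, -12); 4p = 42 so p = 21/2. Opens right.
Directrix is the vertical line x = h − p = 11 − (21/2) = 1/2.

x = 1/2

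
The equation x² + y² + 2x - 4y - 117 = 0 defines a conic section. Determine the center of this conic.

(-1, 2)

Group the x- and y-terms: (x² + 2x) + (y² - 4y) = 117
(x + 1)² + (y - 2)² = 117 + 1 + 4 = 122
So (x + 1)² + (y - 2)² = 122.
Circle centered at (-1, 2) with r² = 122.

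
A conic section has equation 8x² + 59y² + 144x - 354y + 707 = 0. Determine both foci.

8(x² + 18x) + 59(y² - 6y) = -707
Completing the square gives 8(x + 9)² + 59(y - 3)² = -707 + 648 + 531 = 472.
Dividing both sides by 472: (x + 9)²/59 + (y - 3)²/8 = 1
Ellipse, center (-9, 3), major axis horizontal; a² = 59, b² = 8.
c² = a² - b² = 59 - 8 = 51, so c = √51.
Foci lie on the horizontal axis through the center: (h ± c, k).

(-9 - √51, 3) and (-9 + √51, 3)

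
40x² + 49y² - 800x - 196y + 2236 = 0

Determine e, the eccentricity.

Group: 40(x² - 20x) + 49(y² - 4y) = -2236
40(x - 10)² + 49(y - 2)² = -2236 + 4000 + 196 = 1960
Dividing both sides by 1960: (x - 10)²/49 + (y - 2)²/40 = 1
Ellipse, center (10, 2), major axis horizontal; a² = 49, b² = 40.
c² = a² - b² = 9, so c = 3.
e = c/a = 3/7.

e = 3/7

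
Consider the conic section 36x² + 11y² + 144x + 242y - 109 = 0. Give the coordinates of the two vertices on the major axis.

(-2, -23) and (-2, 1)

36(x² + 4x) + 11(y² + 22y) = 109
36(x + 2)² + 11(y + 11)² = 109 + 144 + 1331 = 1584
Dividing both sides by 1584: (x + 2)²/44 + (y + 11)²/144 = 1
Ellipse, center (-2, -11), major axis vertical; a² = 144, b² = 44.
a = 12. Vertices at (h, k ± a).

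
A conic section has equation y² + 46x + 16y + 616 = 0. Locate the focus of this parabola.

Only y is squared. Complete the square in y: (y + 8)² = -46(x + 12).
Vertex (-12, -8); 4p = -46 so p = -23/2. Opens left.
Focus is p units from the vertex along the axis: (h + p, k).

(-47/2, -8)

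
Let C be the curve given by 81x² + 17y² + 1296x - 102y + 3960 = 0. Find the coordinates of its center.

(-8, 3)

Group the x- and y-terms: 81(x² + 16x) + 17(y² - 6y) = -3960
Complete the square in x and y: 81(x + 8)² + 17(y - 3)² = -3960 + 5184 + 153 = 1377
Divide by 1377: (x + 8)²/17 + (y - 3)²/81 = 1
Ellipse with center (-8, 3).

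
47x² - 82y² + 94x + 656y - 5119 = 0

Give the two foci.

(-1 - √129, 4) and (-1 + √129, 4)

Rearranging, 47(x² + 2x) -82(y² - 8y) = 5119.
Complete the square in x and y: 47(x + 1)² -82(y - 4)² = 5119 + 47 - 1312 = 3854
Dividing both sides by 3854: (x + 1)²/82 - (y - 4)²/47 = 1
Hyperbola, center (-1, 4), transverse axis horizontal; a² = 82, b² = 47.
c² = a² + b² = 82 + 47 = 129, so c = √129.
Foci lie on the horizontal axis through the center: (h ± c, k).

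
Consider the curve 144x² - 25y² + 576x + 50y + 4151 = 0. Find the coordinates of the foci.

(-2, -12) and (-2, 14)

Rearranging, 144(x² + 4x) -25(y² - 2y) = -4151.
Complete the square: 144(x + 2)² -25(y - 1)² = -4151 + 576 - 25 = -3600
Dividing both sides by -3600: (y - 1)²/144 - (x + 2)²/25 = 1
Hyperbola, center (-2, 1), transverse axis vertical; a² = 144, b² = 25.
c² = a² + b² = 144 + 25 = 169, so c = 13.
Foci lie on the vertical axis through the center: (h, k ± c).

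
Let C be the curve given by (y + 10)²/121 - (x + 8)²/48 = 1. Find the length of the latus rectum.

96/11

Center (-8, -10). The positive term is the y-term, so the transverse axis is vertical; a² = 121, b² = 48.
Latus rectum length = 2b²/a = 2·48/11 = 96/11.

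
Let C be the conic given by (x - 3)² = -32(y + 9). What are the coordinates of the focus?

(3, -17)

Vertex (3, -9); 4p = -32 so p = -8. Opens down.
Focus is p units from the vertex along the axis: (h, k + p).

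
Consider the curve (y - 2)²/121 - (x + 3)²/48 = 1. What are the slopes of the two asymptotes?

Center (-3, 2). The positive term is the y-term, so the transverse axis is vertical; a² = 121, b² = 48.
For a vertical hyperbola the asymptotes have slope ±a/b.
Here that is ±11/4√3 = ±11√3/12.

11√3/12 and -11√3/12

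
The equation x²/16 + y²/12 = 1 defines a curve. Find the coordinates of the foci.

(-2, 0) and (2, 0)

Center (0, 0). The larger denominator 16 sits under the x-term, so the major axis is horizontal; a² = 16, b² = 12.
c² = a² - b² = 16 - 12 = 4, so c = 2.
Foci lie on the horizontal axis through the center: (h ± c, k).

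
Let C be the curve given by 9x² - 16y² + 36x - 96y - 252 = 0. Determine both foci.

Group: 9(x² + 4x) -16(y² + 6y) = 252
Complete the square: 9(x + 2)² -16(y + 3)² = 252 + 36 - 144 = 144
Dividing both sides by 144: (x + 2)²/16 - (y + 3)²/9 = 1
Hyperbola, center (-2, -3), transverse axis horizontal; a² = 16, b² = 9.
c² = a² + b² = 16 + 9 = 25, so c = 5.
Foci lie on the horizontal axis through the center: (h ± c, k).

(-7, -3) and (3, -3)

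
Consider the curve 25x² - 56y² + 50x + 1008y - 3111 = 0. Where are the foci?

Rearranging, 25(x² + 2x) -56(y² - 18y) = 3111.
Completing the square gives 25(x + 1)² -56(y - 9)² = 3111 + 25 - 4536 = -1400.
Divide through by -1400 to get (y - 9)²/25 - (x + 1)²/56 = 1.
Hyperbola, center (-1, 9), transverse axis vertical; a² = 25, b² = 56.
c² = a² + b² = 25 + 56 = 81, so c = 9.
Foci lie on the vertical axis through the center: (h, k ± c).

(-1, 0) and (-1, 18)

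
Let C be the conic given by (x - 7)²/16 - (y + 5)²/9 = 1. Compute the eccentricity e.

e = 5/4

Center (7, -5). The positive term is the x-term, so the transverse axis is horizontal; a² = 16, b² = 9.
c² = a² + b² = 25, so c = 5.
e = c/a = 5/4.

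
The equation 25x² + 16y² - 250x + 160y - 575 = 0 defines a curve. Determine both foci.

(5, -11) and (5, 1)

Rearranging, 25(x² - 10x) + 16(y² + 10y) = 575.
Complete the square: 25(x - 5)² + 16(y + 5)² = 575 + 625 + 400 = 1600
Divide through by 1600 to get (x - 5)²/64 + (y + 5)²/100 = 1.
Ellipse, center (5, -5), major axis vertical; a² = 100, b² = 64.
c² = a² - b² = 100 - 64 = 36, so c = 6.
Foci lie on the vertical axis through the center: (h, k ± c).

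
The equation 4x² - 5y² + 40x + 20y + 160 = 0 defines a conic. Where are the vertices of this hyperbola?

4(x² + 10x) -5(y² - 4y) = -160
Completing the square gives 4(x + 5)² -5(y - 2)² = -160 + 100 - 20 = -80.
Divide by -80: (y - 2)²/16 - (x + 5)²/20 = 1
Hyperbola, center (-5, 2), transverse axis vertical; a² = 16, b² = 20.
a = 4. Vertices at (h, k ± a).

(-5, -2) and (-5, 6)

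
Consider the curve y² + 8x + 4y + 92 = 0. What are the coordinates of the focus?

Only y is squared. Complete the square in y: (y + 2)² = -8(x + 11).
Vertex (-11, -2); 4p = -8 so p = -2. Opens left.
Focus is p units from the vertex along the axis: (h + p, k).

(-13, -2)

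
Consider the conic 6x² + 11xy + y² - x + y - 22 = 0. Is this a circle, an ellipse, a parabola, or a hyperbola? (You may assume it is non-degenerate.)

hyperbola

A = 6, B = 11, C = 1.
Discriminant B² − 4AC = 11² − 4·6·1 = 97.
B² − 4AC > 0 ⇒ hyperbola.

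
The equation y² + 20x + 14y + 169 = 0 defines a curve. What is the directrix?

Only y is squared. Complete the square in y: (y + 7)² = -20(x + 6).
Vertex (-6, -7); 4p = -20 so p = -5. Opens left.
Directrix is the vertical line x = h − p = -6 − (-5) = -1.

x = -1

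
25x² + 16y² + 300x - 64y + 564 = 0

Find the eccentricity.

e = 3/5

Collect terms: 25(x² + 12x) + 16(y² - 4y) = -564
Complete the square in x and y: 25(x + 6)² + 16(y - 2)² = -564 + 900 + 64 = 400
Divide through by 400 to get (x + 6)²/16 + (y - 2)²/25 = 1.
Ellipse, center (-6, 2), major axis vertical; a² = 25, b² = 16.
c² = a² - b² = 9, so c = 3.
e = c/a = 3/5.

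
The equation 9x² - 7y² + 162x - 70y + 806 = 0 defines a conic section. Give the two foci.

Rearranging, 9(x² + 18x) -7(y² + 10y) = -806.
Complete the square in x and y: 9(x + 9)² -7(y + 5)² = -806 + 729 - 175 = -252
Dividing both sides by -252: (y + 5)²/36 - (x + 9)²/28 = 1
Hyperbola, center (-9, -5), transverse axis vertical; a² = 36, b² = 28.
c² = a² + b² = 36 + 28 = 64, so c = 8.
Foci lie on the vertical axis through the center: (h, k ± c).

(-9, -13) and (-9, 3)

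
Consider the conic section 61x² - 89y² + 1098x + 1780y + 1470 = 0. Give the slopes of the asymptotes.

Collect terms: 61(x² + 18x) -89(y² - 20y) = -1470
Complete the square in x and y: 61(x + 9)² -89(y - 10)² = -1470 + 4941 - 8900 = -5429
Divide through by -5429 to get (y - 10)²/61 - (x + 9)²/89 = 1.
Hyperbola, center (-9, 10), transverse axis vertical; a² = 61, b² = 89.
For a vertical hyperbola the asymptotes have slope ±a/b.
Here that is ±√61/√89 = ±√5429/89.

√5429/89 and -√5429/89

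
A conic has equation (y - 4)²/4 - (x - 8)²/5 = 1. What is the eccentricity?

e = 3/2

Center (8, 4). The positive term is the y-term, so the transverse axis is vertical; a² = 4, b² = 5.
c² = a² + b² = 9, so c = 3.
e = c/a = 3/2.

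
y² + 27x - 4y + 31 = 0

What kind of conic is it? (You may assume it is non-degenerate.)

No xy term. Coefficients of x² and y² are A = 0, C = 1.
Exactly one squared variable ⇒ parabola.

parabola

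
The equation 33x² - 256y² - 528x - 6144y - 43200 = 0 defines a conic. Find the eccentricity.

e = 17/16

Group the x- and y-terms: 33(x² - 16x) -256(y² + 24y) = 43200
33(x - 8)² -256(y + 12)² = 43200 + 2112 - 36864 = 8448
Divide by 8448: (x - 8)²/256 - (y + 12)²/33 = 1
Hyperbola, center (8, -12), transverse axis horizontal; a² = 256, b² = 33.
c² = a² + b² = 289, so c = 17.
e = c/a = 17/16.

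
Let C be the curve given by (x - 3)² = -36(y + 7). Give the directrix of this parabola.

y = 2

Vertex (3, -7); 4p = -36 so p = -9. Opens down.
Directrix is the horizontal line y = k − p = -7 − (-9) = 2.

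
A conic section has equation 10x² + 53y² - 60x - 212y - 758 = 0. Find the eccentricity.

Group the x- and y-terms: 10(x² - 6x) + 53(y² - 4y) = 758
Complete the square: 10(x - 3)² + 53(y - 2)² = 758 + 90 + 212 = 1060
Divide by 1060: (x - 3)²/106 + (y - 2)²/20 = 1
Ellipse, center (3, 2), major axis horizontal; a² = 106, b² = 20.
c² = a² - b² = 86, so c = √86.
e = c/a = √86/√106 = √2279/53.

e = √2279/53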